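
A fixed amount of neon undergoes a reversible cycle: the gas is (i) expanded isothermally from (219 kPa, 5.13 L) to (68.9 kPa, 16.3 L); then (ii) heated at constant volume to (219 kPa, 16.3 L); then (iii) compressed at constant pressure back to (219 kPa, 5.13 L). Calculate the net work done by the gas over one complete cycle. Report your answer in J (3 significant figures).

W_net ≈ -1150 J

Leg (i): W = PᵢVᵢ ln(V_f/Vᵢ) = (1123) ln(16.3/5.13) = 1299 J.
Leg (ii): W = 0.
Leg (iii): W = PΔV = (219)(5.13 − 16.3) = -2446 J.
W_net = 1299 − 2446 = -1147 J.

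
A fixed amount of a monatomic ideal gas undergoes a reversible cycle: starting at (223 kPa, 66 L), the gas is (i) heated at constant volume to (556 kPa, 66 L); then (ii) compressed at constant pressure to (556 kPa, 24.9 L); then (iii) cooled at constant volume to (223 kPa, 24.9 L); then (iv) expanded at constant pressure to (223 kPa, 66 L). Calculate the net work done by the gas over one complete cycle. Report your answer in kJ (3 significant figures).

Constant-volume legs do no work.
W(ii) = (556)(24.9 − 66) = -22852 J; W(iv) = (223)(66 − 24.9) = 9165 J.
W_net = -22852 + 9165 = -13686 J (the counter-clockwise enclosed area).

W_net ≈ -13.7 kJ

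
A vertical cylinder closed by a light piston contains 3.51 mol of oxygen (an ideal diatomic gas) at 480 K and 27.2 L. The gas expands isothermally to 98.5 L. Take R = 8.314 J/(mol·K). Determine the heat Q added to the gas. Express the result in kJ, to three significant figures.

Q ≈ 18.0 kJ

Isothermal ⇒ ΔU = 0, so Q = W = nRT ln(V₂/V₁).
Q = (3.51)(8.314)(480) ln(98.5/27.2) = 14007 × 1.287 = 18025 J.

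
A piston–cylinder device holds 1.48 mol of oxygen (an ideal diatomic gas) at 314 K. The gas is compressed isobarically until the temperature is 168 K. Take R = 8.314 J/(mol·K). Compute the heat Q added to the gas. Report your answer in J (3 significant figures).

Isobaric: W = nRΔT = (1.48)(8.314)(-146) = -1796 J.
ΔU = nCᵥΔT with Cᵥ = 5R/2: ΔU = (1.48)(20.79)(-146) = -4491 J.
Q = ΔU + W = -4491 − 1796 = -6288 J.

Q ≈ -6290 J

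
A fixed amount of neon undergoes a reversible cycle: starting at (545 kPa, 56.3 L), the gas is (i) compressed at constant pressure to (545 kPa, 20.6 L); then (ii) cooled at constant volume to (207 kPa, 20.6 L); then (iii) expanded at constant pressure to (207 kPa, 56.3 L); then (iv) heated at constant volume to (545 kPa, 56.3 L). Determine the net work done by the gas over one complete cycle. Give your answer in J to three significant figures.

W_net ≈ -12100 J

Constant-volume legs do no work.
W(i) = (545)(20.6 − 56.3) = -19456 J; W(iii) = (207)(56.3 − 20.6) = 7390 J.
W_net = -19456 + 7390 = -12067 J (the counter-clockwise enclosed area).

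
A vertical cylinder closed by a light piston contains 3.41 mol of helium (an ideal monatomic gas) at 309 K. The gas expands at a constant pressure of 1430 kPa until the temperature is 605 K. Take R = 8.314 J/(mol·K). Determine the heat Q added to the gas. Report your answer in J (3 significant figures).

Isobaric: W = nRΔT = (3.41)(8.314)(296) = 8392 J.
ΔU = nCᵥΔT with Cᵥ = 3R/2: ΔU = (3.41)(12.47)(296) = 12588 J.
Q = ΔU + W = 12588 + 8392 = 20980 J.

Q ≈ 21000 J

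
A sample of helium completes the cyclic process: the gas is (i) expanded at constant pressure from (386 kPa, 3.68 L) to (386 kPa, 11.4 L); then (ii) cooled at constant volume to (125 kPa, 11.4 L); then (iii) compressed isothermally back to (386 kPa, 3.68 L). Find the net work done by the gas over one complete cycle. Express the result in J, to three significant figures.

W_net ≈ 1370 J

Leg (i): W = PΔV = (386)(11.4 − 3.68) = 2980 J.
Leg (ii): W = 0.
Leg (iii): W = PᵢVᵢ ln(V_f/Vᵢ) = (1425) ln(3.68/11.4) = -1611 J.
W_net = 2980 − 1611 = 1369 J.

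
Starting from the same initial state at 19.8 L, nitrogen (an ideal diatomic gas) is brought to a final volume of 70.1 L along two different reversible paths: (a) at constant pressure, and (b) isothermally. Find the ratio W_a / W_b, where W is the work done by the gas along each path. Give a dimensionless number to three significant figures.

W_a / W_b ≈ 2.01

Path (a) isobaric: W = P₁(V₂ − V₁) → W_a/(P₁V₁) = 2.54.
Path (b) isothermal: W = P₁V₁ ln(V₂/V₁) → W_b/(P₁V₁) = 1.264.
W_a / W_b = 2.54 / 1.264 = 2.009.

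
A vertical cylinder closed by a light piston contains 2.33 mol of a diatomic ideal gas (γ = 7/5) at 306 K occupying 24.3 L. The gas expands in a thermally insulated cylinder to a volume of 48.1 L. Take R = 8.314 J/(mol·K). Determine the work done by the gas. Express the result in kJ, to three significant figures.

Adiabatic: TV^(γ−1) = const with γ = 7/5.
T₂ = T₁ (V₁/V₂)^(γ−1) = 306 × (24.3/48.1)^0.4 = 306 × 0.761 = 232.9 K.
W_by = nCᵥ(T₁ − T₂) = (2.33)(20.79)(306 − 232.9) = 3542 J.

W ≈ 3.54 kJ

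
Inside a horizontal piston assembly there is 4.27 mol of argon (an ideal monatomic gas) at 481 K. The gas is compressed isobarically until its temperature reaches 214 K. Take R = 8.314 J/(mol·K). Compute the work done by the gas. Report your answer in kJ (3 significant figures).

Isobaric: W = P ΔV = nR ΔT.
W = (4.27)(8.314)(214 − 481) = -9479 J.

W ≈ -9.48 kJ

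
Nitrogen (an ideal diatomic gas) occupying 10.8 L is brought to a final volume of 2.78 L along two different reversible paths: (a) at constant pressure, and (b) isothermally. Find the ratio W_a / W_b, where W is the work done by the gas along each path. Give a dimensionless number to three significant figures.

Path (a) isobaric: W = P₁(V₂ − V₁) → W_a/(P₁V₁) = -0.7426.
Path (b) isothermal: W = P₁V₁ ln(V₂/V₁) → W_b/(P₁V₁) = -1.357.
W_a / W_b = -0.7426 / -1.357 = 0.5472.

W_a / W_b ≈ 0.547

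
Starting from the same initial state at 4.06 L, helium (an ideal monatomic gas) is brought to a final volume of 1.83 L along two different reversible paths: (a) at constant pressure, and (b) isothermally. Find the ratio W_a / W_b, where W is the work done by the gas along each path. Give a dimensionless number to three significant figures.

Path (a) isobaric: W = P₁(V₂ − V₁) → W_a/(P₁V₁) = -0.5493.
Path (b) isothermal: W = P₁V₁ ln(V₂/V₁) → W_b/(P₁V₁) = -0.7969.
W_a / W_b = -0.5493 / -0.7969 = 0.6893.

W_a / W_b ≈ 0.689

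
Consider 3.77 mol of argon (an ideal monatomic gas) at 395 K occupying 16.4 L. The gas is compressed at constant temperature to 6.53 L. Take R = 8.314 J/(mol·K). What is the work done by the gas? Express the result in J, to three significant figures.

W ≈ -11400 J

Isothermal: W = nRT ln(V₂/V₁).
W = (3.77)(8.314)(395) × ln(6.53/16.4)
  = 12381 × -0.9209
W_by_gas = -11401 J.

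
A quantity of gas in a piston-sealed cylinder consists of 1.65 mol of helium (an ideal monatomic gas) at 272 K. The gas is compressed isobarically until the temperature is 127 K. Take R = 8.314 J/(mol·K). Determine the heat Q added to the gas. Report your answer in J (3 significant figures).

Q ≈ -4970 J

Isobaric: W = nRΔT = (1.65)(8.314)(-145) = -1989 J.
ΔU = nCᵥΔT with Cᵥ = 3R/2: ΔU = (1.65)(12.47)(-145) = -2984 J.
Q = ΔU + W = -2984 − 1989 = -4973 J.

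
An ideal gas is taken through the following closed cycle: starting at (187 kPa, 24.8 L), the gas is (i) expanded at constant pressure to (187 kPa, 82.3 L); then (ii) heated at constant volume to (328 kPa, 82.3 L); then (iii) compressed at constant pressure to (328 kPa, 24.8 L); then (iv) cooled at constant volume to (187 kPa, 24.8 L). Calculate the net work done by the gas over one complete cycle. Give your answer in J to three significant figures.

Constant-volume legs do no work.
W(i) = (187)(82.3 − 24.8) = 10752 J; W(iii) = (328)(24.8 − 82.3) = -18860 J.
W_net = 10752 − 18860 = -8108 J (the counter-clockwise enclosed area).

W_net ≈ -8110 J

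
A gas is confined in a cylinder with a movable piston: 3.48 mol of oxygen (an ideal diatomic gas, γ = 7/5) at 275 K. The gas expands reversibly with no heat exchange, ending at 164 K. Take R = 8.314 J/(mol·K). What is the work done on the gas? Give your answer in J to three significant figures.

W ≈ -8030 J

Adiabatic ⇒ Q = 0, so W_by = −ΔU = nCᵥ(T₁ − T₂).
Cᵥ = 5R/2 = 20.79 J/(mol·K).
W = (3.48)(20.79)(275 − 164) = 8029 J.
Work on gas = −W_by = -8029 J.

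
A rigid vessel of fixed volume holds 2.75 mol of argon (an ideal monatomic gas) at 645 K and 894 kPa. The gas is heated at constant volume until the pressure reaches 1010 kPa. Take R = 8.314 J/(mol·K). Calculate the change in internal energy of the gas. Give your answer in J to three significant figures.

ΔU ≈ 2870 J

Constant volume ⇒ W = 0, so Q = ΔU = nCᵥΔT with Cᵥ = 3R/2 = 12.47 J/(mol·K).
At constant V, T₂/T₁ = P₂/P₁ ⇒ ΔT = T₁(P₂/P₁ − 1) = 645·(1010/894 − 1) = 83.69 K.
ΔU = (2.75)(12.47)(83.69) = 2870 J.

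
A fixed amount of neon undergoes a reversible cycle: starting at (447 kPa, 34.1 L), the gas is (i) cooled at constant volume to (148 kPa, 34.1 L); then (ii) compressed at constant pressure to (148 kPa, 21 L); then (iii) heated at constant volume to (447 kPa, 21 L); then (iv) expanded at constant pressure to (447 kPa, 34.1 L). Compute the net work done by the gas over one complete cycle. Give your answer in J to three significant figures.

W_net ≈ 3920 J

Constant-volume legs do no work.
W(ii) = (148)(21 − 34.1) = -1939 J; W(iv) = (447)(34.1 − 21) = 5856 J.
W_net = -1939 + 5856 = 3917 J (the clockwise enclosed area).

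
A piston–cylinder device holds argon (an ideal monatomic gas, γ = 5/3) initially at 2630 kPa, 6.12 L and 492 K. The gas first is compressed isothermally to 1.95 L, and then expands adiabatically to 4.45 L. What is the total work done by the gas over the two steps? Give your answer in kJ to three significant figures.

Step 1 (isothermal): W = P₁V₁ ln(V₂/V₁) = (16096) ln(1.95/6.12) = -18409 J.
After step 1: P = 8254 kPa, V = 1.95 L, T = 492 K.
Step 2 (adiabatic): W = (P₁V₁ − P₂V₂)/(γ−1) = (16096 − 9286)/0.667 = 10215 J.
W_total = -18409 + 10215 = -8195 J.

W_total ≈ -8.19 kJ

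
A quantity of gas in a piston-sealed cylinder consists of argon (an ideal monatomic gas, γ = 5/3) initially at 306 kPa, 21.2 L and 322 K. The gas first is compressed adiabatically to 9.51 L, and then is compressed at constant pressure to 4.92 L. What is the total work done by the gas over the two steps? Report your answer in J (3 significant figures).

Step 1 (adiabatic): W = (P₁V₁ − P₂V₂)/(γ−1) = (6487 − 11070)/0.667 = -6875 J.
After step 1: P = 1164 kPa, V = 9.51 L, T = 549.5 K.
Step 2 (isobaric): W = PΔV = (1164 kPa)(4.92 − 9.51 L) = -5343 J.
W_total = -6875 − 5343 = -12218 J.

W_total ≈ -12200 J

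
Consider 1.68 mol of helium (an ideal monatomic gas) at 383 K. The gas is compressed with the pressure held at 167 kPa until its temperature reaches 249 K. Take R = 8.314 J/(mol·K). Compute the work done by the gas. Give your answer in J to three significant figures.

Isobaric: W = P ΔV = nR ΔT.
W = (1.68)(8.314)(249 − 383) = -1872 J.

W ≈ -1870 J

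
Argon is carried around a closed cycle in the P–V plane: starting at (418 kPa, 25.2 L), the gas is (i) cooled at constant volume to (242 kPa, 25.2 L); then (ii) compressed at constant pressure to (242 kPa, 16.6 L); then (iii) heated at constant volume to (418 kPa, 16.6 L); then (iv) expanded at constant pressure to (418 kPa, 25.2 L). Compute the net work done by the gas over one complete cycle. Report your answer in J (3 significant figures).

Constant-volume legs do no work.
W(ii) = (242)(16.6 − 25.2) = -2081 J; W(iv) = (418)(25.2 − 16.6) = 3595 J.
W_net = -2081 + 3595 = 1514 J (the clockwise enclosed area).

W_net ≈ 1510 J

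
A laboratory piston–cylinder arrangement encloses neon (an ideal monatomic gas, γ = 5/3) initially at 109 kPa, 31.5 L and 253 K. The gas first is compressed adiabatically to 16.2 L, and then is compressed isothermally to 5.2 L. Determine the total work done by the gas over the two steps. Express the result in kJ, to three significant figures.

Step 1 (adiabatic): W = (P₁V₁ − P₂V₂)/(γ−1) = (3434 − 5349)/0.667 = -2873 J.
After step 1: P = 330.2 kPa, V = 16.2 L, T = 394.1 K.
Step 2 (isothermal): W = P₁V₁ ln(V₂/V₁) = (5349) ln(5.2/16.2) = -6078 J.
W_total = -2873 − 6078 = -8951 J.

W_total ≈ -8.95 kJ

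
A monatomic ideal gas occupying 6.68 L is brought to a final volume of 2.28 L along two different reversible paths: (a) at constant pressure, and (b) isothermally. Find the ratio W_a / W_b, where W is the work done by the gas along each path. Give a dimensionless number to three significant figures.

W_a / W_b ≈ 0.613

Path (a) isobaric: W = P₁(V₂ − V₁) → W_a/(P₁V₁) = -0.6587.
Path (b) isothermal: W = P₁V₁ ln(V₂/V₁) → W_b/(P₁V₁) = -1.075.
W_a / W_b = -0.6587 / -1.075 = 0.6128.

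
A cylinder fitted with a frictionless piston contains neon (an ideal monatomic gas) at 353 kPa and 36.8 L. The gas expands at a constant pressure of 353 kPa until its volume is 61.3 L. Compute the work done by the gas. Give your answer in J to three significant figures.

Isobaric: W = P ΔV.
W = (353 kPa)(61.3 − 36.8 L) = (353)(24.5) = 8648 J.

W ≈ 8650 J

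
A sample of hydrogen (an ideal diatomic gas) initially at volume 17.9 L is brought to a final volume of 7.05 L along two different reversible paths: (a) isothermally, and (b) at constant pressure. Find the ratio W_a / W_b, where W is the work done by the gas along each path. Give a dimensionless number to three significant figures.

W_a / W_b ≈ 1.54

Path (a) isothermal: W = P₁V₁ ln(V₂/V₁) → W_a/(P₁V₁) = -0.9318.
Path (b) isobaric: W = P₁(V₂ − V₁) → W_b/(P₁V₁) = -0.6061.
W_a / W_b = -0.9318 / -0.6061 = 1.537.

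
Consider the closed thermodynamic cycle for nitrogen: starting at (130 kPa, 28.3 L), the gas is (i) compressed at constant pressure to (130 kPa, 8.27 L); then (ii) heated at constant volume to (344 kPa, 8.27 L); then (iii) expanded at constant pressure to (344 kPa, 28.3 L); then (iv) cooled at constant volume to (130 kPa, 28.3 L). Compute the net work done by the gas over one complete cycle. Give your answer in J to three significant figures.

W_net ≈ 4290 J

Constant-volume legs do no work.
W(i) = (130)(8.27 − 28.3) = -2604 J; W(iii) = (344)(28.3 − 8.27) = 6890 J.
W_net = -2604 + 6890 = 4286 J (the clockwise enclosed area).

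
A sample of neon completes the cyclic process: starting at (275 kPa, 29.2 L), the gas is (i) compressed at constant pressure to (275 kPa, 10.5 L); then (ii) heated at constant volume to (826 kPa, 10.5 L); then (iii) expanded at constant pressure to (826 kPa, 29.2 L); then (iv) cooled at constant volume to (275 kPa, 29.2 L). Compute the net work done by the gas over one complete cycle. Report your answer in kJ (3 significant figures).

W_net ≈ 10.3 kJ

Constant-volume legs do no work.
W(i) = (275)(10.5 − 29.2) = -5142 J; W(iii) = (826)(29.2 − 10.5) = 15446 J.
W_net = -5142 + 15446 = 10304 J (the clockwise enclosed area).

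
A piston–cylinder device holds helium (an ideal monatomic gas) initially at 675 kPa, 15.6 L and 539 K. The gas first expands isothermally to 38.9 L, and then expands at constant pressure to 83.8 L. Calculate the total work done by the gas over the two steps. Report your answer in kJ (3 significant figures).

Step 1 (isothermal): W = P₁V₁ ln(V₂/V₁) = (10530) ln(38.9/15.6) = 9622 J.
After step 1: P = 270.7 kPa, V = 38.9 L, T = 539 K.
Step 2 (isobaric): W = PΔV = (270.7 kPa)(83.8 − 38.9 L) = 12154 J.
W_total = 9622 + 12154 = 21776 J.

W_total ≈ 21.8 kJ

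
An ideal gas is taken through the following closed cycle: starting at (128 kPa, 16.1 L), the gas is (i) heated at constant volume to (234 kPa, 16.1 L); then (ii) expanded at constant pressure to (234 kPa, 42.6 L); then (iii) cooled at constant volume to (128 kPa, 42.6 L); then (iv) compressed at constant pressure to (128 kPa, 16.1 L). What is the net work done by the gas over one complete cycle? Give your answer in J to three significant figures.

Constant-volume legs do no work.
W(ii) = (234)(42.6 − 16.1) = 6201 J; W(iv) = (128)(16.1 − 42.6) = -3392 J.
W_net = 6201 − 3392 = 2809 J (the clockwise enclosed area).

W_net ≈ 2810 J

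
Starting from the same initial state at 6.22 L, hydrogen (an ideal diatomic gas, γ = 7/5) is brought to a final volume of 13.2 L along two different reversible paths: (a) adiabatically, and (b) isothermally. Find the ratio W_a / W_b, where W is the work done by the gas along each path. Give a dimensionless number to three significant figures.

W_a / W_b ≈ 0.864

Path (a) adiabatic: W = P₁V₁(1 − (V₁/V₂)^(γ−1))/(γ−1) → W_a/(P₁V₁) = 0.6498.
Path (b) isothermal: W = P₁V₁ ln(V₂/V₁) → W_b/(P₁V₁) = 0.7524.
W_a / W_b = 0.6498 / 0.7524 = 0.8635.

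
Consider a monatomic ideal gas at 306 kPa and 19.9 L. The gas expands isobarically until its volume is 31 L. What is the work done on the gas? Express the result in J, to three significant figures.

W ≈ -3400 J

Isobaric: W = P ΔV.
W = (306 kPa)(31 − 19.9 L) = (306)(11.1) = 3397 J.
Work on gas = −W_by = -3397 J.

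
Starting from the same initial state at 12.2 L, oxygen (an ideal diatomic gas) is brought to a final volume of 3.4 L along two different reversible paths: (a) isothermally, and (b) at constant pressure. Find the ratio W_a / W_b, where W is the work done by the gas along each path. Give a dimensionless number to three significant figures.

W_a / W_b ≈ 1.77

Path (a) isothermal: W = P₁V₁ ln(V₂/V₁) → W_a/(P₁V₁) = -1.278.
Path (b) isobaric: W = P₁(V₂ − V₁) → W_b/(P₁V₁) = -0.7213.
W_a / W_b = -1.278 / -0.7213 = 1.771.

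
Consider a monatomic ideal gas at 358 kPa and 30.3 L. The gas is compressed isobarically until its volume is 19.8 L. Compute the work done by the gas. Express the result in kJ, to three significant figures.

W ≈ -3.76 kJ

Isobaric: W = P ΔV.
W = (358 kPa)(19.8 − 30.3 L) = (358)(-10.5) = -3759 J.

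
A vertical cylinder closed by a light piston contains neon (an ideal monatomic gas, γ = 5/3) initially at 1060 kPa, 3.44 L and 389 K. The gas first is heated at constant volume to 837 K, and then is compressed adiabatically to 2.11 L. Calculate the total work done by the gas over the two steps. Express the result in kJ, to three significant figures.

W_total ≈ -4.53 kJ

Step 1 (isochoric): W = 0 (constant volume).
After step 1: P = 2281 kPa (V unchanged).
Step 2 (adiabatic): W = (P₁V₁ − P₂V₂)/(γ−1) = (7846 − 10868)/0.667 = -4534 J.
W_total = 0 − 4534 = -4534 J.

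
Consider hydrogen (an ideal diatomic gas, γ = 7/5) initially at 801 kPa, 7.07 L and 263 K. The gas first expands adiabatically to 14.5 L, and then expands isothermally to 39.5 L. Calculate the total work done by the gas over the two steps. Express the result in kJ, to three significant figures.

Step 1 (adiabatic): W = (P₁V₁ − P₂V₂)/(γ−1) = (5663 − 4249)/0.4 = 3536 J.
After step 1: P = 293 kPa, V = 14.5 L, T = 197.3 K.
Step 2 (isothermal): W = P₁V₁ ln(V₂/V₁) = (4249) ln(39.5/14.5) = 4258 J.
W_total = 3536 + 4258 = 7794 J.

W_total ≈ 7.79 kJ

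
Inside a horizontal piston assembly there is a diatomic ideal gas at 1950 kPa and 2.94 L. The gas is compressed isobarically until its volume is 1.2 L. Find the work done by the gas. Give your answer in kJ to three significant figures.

W ≈ -3.39 kJ

Isobaric: W = P ΔV.
W = (1950 kPa)(1.2 − 2.94 L) = (1950)(-1.74) = -3393 J.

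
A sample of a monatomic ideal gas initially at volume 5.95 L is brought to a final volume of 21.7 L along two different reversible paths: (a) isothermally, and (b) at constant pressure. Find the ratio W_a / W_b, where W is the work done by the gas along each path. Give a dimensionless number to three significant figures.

Path (a) isothermal: W = P₁V₁ ln(V₂/V₁) → W_a/(P₁V₁) = 1.294.
Path (b) isobaric: W = P₁(V₂ − V₁) → W_b/(P₁V₁) = 2.647.
W_a / W_b = 1.294 / 2.647 = 0.4888.

W_a / W_b ≈ 0.489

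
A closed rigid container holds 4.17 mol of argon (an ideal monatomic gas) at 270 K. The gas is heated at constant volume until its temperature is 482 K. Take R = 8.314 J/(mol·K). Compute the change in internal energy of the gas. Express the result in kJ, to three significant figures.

Constant volume ⇒ W = 0, so Q = ΔU = nCᵥΔT with Cᵥ = 3R/2 = 12.47 J/(mol·K).
ΔU = (4.17)(12.47)(482 − 270) = 11025 J.

ΔU ≈ 11.0 kJ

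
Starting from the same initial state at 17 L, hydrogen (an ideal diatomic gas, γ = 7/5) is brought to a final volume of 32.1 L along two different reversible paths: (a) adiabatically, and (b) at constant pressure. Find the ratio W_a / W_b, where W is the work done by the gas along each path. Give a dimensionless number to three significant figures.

W_a / W_b ≈ 0.632

Path (a) adiabatic: W = P₁V₁(1 − (V₁/V₂)^(γ−1))/(γ−1) → W_a/(P₁V₁) = 0.5613.
Path (b) isobaric: W = P₁(V₂ − V₁) → W_b/(P₁V₁) = 0.8882.
W_a / W_b = 0.5613 / 0.8882 = 0.6319.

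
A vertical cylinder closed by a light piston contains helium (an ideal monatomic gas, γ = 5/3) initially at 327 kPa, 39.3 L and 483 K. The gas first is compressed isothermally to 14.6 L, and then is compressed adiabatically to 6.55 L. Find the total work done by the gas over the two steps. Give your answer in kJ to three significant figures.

W_total ≈ -26.3 kJ

Step 1 (isothermal): W = P₁V₁ ln(V₂/V₁) = (12851) ln(14.6/39.3) = -12725 J.
After step 1: P = 880.2 kPa, V = 14.6 L, T = 483 K.
Step 2 (adiabatic): W = (P₁V₁ − P₂V₂)/(γ−1) = (12851 − 21929)/0.667 = -13617 J.
W_total = -12725 − 13617 = -26342 J.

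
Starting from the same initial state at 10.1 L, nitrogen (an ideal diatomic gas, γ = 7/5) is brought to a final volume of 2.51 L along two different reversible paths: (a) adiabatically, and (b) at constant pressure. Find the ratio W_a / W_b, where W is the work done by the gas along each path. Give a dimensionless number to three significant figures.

Path (a) adiabatic: W = P₁V₁(1 − (V₁/V₂)^(γ−1))/(γ−1) → W_a/(P₁V₁) = -1.863.
Path (b) isobaric: W = P₁(V₂ − V₁) → W_b/(P₁V₁) = -0.7515.
W_a / W_b = -1.863 / -0.7515 = 2.479.

W_a / W_b ≈ 2.48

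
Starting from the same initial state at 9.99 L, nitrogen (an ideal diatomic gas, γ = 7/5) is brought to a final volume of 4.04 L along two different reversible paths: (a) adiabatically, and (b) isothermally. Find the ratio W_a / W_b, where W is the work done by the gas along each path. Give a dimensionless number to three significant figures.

W_a / W_b ≈ 1.21

Path (a) adiabatic: W = P₁V₁(1 − (V₁/V₂)^(γ−1))/(γ−1) → W_a/(P₁V₁) = -1.091.
Path (b) isothermal: W = P₁V₁ ln(V₂/V₁) → W_b/(P₁V₁) = -0.9053.
W_a / W_b = -1.091 / -0.9053 = 1.205.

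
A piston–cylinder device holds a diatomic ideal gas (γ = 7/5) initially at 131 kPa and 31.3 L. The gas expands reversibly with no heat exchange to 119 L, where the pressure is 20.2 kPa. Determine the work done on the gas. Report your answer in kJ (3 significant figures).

W ≈ -4.24 kJ

Adiabatic: W = (P₁V₁ − P₂V₂)/(γ − 1) with γ = 7/5.
P₁V₁ = 4100 J, P₂V₂ = 2404 J.
W = (4100 − 2404) / 0.4 = 4241 J.
Work on gas = −W_by = -4241 J.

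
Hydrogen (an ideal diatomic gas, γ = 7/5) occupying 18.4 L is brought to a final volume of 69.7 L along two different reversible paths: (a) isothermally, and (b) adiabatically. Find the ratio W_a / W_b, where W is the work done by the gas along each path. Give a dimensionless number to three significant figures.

W_a / W_b ≈ 1.29

Path (a) isothermal: W = P₁V₁ ln(V₂/V₁) → W_a/(P₁V₁) = 1.332.
Path (b) adiabatic: W = P₁V₁(1 − (V₁/V₂)^(γ−1))/(γ−1) → W_b/(P₁V₁) = 1.033.
W_a / W_b = 1.332 / 1.033 = 1.29.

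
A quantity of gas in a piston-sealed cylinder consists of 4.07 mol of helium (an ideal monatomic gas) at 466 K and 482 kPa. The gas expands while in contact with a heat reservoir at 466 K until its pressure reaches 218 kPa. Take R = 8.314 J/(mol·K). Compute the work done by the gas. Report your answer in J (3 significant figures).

Isothermal process: W = nRT ln(V₂/V₁) = nRT ln(P₁/P₂).
W = (4.07)(8.314)(466) × ln(482/218)
  = 15768 × ln(2.211) = 15768 × 0.7934
W_by_gas = 12512 J.

W ≈ 12500 J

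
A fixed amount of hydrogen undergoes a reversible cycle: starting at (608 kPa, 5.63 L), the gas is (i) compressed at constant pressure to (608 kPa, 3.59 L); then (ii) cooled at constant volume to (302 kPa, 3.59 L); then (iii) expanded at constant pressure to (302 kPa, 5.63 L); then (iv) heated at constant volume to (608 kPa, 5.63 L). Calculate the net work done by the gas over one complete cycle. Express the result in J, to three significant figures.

W_net ≈ -624 J

Constant-volume legs do no work.
W(i) = (608)(3.59 − 5.63) = -1240 J; W(iii) = (302)(5.63 − 3.59) = 616.1 J.
W_net = -1240 + 616.1 = -624.2 J (the counter-clockwise enclosed area).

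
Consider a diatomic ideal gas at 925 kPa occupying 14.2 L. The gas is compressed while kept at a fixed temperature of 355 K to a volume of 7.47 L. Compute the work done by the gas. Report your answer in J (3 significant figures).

W ≈ -8440 J

Isothermal: W = nRT ln(V₂/V₁) = P₁V₁ ln(V₂/V₁).
P₁V₁ = (925 kPa)(14.2 L) = 13135 J.
W = 13135 × ln(7.47/14.2) = 13135 × -0.6423
W_by_gas = -8437 J.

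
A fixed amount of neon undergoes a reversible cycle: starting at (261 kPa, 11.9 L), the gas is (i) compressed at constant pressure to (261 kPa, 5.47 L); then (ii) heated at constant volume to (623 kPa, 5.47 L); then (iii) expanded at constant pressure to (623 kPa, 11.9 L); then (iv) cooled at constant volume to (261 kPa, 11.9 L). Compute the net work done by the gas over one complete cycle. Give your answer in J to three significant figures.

Constant-volume legs do no work.
W(i) = (261)(5.47 − 11.9) = -1678 J; W(iii) = (623)(11.9 − 5.47) = 4006 J.
W_net = -1678 + 4006 = 2328 J (the clockwise enclosed area).

W_net ≈ 2330 J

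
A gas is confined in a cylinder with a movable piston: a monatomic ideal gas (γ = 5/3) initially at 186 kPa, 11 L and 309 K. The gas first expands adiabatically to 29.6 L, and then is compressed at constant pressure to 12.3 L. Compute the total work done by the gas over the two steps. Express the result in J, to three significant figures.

Step 1 (adiabatic): W = (P₁V₁ − P₂V₂)/(γ−1) = (2046 − 1058)/0.667 = 1483 J.
After step 1: P = 35.73 kPa, V = 29.6 L, T = 159.7 K.
Step 2 (isobaric): W = PΔV = (35.73 kPa)(12.3 − 29.6 L) = -618.1 J.
W_total = 1483 − 618.1 = 864.6 J.

W_total ≈ 865 J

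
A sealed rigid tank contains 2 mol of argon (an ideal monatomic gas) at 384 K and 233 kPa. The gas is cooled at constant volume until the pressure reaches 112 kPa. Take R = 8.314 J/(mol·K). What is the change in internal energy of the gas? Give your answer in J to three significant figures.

ΔU ≈ -4970 J

Constant volume ⇒ W = 0, so Q = ΔU = nCᵥΔT with Cᵥ = 3R/2 = 12.47 J/(mol·K).
At constant V, T₂/T₁ = P₂/P₁ ⇒ ΔT = T₁(P₂/P₁ − 1) = 384·(112/233 − 1) = -199.4 K.
ΔU = (2)(12.47)(-199.4) = -4974 J.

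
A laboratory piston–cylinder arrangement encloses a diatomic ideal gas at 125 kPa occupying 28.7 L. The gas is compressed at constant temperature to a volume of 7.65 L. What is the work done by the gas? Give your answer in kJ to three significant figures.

W ≈ -4.74 kJ

Isothermal: W = nRT ln(V₂/V₁) = P₁V₁ ln(V₂/V₁).
P₁V₁ = (125 kPa)(28.7 L) = 3588 J.
W = 3588 × ln(7.65/28.7) = 3588 × -1.322
W_by_gas = -4743 J.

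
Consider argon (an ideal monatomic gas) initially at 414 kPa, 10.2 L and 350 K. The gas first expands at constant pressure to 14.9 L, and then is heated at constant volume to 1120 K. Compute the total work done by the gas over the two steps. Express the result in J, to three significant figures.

W_total ≈ 1950 J

Step 1 (isobaric): W = PΔV = (414 kPa)(14.9 − 10.2 L) = 1946 J.
Step 2 (isochoric): W = 0 (constant volume).
W_total = 1946 + 0 = 1946 J.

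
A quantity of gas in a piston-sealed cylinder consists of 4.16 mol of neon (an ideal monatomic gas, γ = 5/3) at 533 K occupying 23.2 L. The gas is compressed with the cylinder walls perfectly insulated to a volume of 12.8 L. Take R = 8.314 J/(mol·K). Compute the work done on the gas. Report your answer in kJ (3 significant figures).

W ≈ 13.5 kJ

Adiabatic: TV^(γ−1) = const with γ = 5/3.
T₂ = T₁ (V₁/V₂)^(γ−1) = 533 × (23.2/12.8)^0.667 = 533 × 1.487 = 792.3 K.
W_by = nCᵥ(T₁ − T₂) = (4.16)(12.47)(533 − 792.3) = -13454 J.
Work on gas = −W_by = 13454 J.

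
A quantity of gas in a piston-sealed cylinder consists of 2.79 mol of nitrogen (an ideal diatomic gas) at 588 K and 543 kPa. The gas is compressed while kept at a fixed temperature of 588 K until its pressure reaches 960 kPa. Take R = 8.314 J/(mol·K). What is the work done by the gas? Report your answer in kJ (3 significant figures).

W ≈ -7.77 kJ

Isothermal process: W = nRT ln(V₂/V₁) = nRT ln(P₁/P₂).
W = (2.79)(8.314)(588) × ln(543/960)
  = 13639 × ln(0.5656) = 13639 × -0.5698
W_by_gas = -7772 J.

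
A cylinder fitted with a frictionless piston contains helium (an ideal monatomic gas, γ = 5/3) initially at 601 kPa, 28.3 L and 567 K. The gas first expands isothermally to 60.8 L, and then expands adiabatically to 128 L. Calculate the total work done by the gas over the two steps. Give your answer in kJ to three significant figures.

W_total ≈ 23.0 kJ

Step 1 (isothermal): W = P₁V₁ ln(V₂/V₁) = (17008) ln(60.8/28.3) = 13007 J.
After step 1: P = 279.7 kPa, V = 60.8 L, T = 567 K.
Step 2 (adiabatic): W = (P₁V₁ − P₂V₂)/(γ−1) = (17008 − 10354)/0.667 = 9981 J.
W_total = 13007 + 9981 = 22988 J.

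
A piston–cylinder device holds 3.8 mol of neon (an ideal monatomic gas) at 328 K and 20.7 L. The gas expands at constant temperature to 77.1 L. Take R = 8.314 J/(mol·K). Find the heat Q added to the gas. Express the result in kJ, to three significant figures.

Isothermal ⇒ ΔU = 0, so Q = W = nRT ln(V₂/V₁).
Q = (3.8)(8.314)(328) ln(77.1/20.7) = 10363 × 1.315 = 13626 J.

Q ≈ 13.6 kJ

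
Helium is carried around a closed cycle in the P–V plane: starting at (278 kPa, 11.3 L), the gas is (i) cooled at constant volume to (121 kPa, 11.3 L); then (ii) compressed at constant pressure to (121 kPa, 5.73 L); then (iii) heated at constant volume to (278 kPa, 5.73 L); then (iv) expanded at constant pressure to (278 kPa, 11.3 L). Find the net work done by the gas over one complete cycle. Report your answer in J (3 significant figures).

Constant-volume legs do no work.
W(ii) = (121)(5.73 − 11.3) = -674 J; W(iv) = (278)(11.3 − 5.73) = 1548 J.
W_net = -674 + 1548 = 874.5 J (the clockwise enclosed area).

W_net ≈ 874 J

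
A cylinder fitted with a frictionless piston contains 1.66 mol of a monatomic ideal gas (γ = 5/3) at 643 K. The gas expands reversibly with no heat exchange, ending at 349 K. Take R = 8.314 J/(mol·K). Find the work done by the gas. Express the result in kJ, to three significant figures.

Adiabatic ⇒ Q = 0, so W_by = −ΔU = nCᵥ(T₁ − T₂).
Cᵥ = 3R/2 = 12.47 J/(mol·K).
W = (1.66)(12.47)(643 − 349) = 6086 J.

W ≈ 6.09 kJ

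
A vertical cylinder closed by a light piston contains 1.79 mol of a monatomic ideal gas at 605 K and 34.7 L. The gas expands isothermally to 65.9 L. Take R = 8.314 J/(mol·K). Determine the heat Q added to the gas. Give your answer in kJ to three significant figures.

Isothermal ⇒ ΔU = 0, so Q = W = nRT ln(V₂/V₁).
Q = (1.79)(8.314)(605) ln(65.9/34.7) = 9004 × 0.6414 = 5775 J.

Q ≈ 5.77 kJ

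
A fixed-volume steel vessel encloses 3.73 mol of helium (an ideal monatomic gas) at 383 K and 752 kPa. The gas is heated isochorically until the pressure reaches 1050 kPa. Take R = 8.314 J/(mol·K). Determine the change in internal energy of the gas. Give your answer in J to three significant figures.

Constant volume ⇒ W = 0, so Q = ΔU = nCᵥΔT with Cᵥ = 3R/2 = 12.47 J/(mol·K).
At constant V, T₂/T₁ = P₂/P₁ ⇒ ΔT = T₁(P₂/P₁ − 1) = 383·(1050/752 − 1) = 151.8 K.
ΔU = (3.73)(12.47)(151.8) = 7060 J.

ΔU ≈ 7060 J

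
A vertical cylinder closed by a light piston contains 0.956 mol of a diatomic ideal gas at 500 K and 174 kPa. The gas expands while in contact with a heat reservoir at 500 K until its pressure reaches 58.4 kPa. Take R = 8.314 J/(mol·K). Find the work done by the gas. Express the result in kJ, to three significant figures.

Isothermal process: W = nRT ln(V₂/V₁) = nRT ln(P₁/P₂).
W = (0.956)(8.314)(500) × ln(174/58.4)
  = 3974 × ln(2.979) = 3974 × 1.092
W_by_gas = 4339 J.

W ≈ 4.34 kJ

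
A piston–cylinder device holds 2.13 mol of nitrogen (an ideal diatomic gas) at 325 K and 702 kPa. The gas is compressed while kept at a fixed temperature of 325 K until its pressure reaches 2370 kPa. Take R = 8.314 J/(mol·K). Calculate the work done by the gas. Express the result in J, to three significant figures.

W ≈ -7000 J

Isothermal process: W = nRT ln(V₂/V₁) = nRT ln(P₁/P₂).
W = (2.13)(8.314)(325) × ln(702/2370)
  = 5755 × ln(0.2962) = 5755 × -1.217
W_by_gas = -7003 J.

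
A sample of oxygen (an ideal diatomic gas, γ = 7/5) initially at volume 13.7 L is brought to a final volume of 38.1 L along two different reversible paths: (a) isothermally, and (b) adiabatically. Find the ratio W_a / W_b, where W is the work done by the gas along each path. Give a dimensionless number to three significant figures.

W_a / W_b ≈ 1.22

Path (a) isothermal: W = P₁V₁ ln(V₂/V₁) → W_a/(P₁V₁) = 1.023.
Path (b) adiabatic: W = P₁V₁(1 − (V₁/V₂)^(γ−1))/(γ−1) → W_b/(P₁V₁) = 0.8394.
W_a / W_b = 1.023 / 0.8394 = 1.218.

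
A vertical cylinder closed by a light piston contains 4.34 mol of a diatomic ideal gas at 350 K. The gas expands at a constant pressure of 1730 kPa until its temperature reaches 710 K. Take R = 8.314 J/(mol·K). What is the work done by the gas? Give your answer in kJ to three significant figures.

Isobaric: W = P ΔV = nR ΔT.
W = (4.34)(8.314)(710 − 350) = 12990 J.

W ≈ 13.0 kJ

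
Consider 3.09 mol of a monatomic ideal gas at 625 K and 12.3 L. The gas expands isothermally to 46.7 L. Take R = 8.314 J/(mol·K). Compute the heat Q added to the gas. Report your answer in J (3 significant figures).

Isothermal ⇒ ΔU = 0, so Q = W = nRT ln(V₂/V₁).
Q = (3.09)(8.314)(625) ln(46.7/12.3) = 16056 × 1.334 = 21422 J.

Q ≈ 21400 J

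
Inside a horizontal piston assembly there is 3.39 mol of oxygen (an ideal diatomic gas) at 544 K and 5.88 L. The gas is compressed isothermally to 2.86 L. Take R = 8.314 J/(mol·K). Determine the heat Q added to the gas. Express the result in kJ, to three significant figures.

Isothermal ⇒ ΔU = 0, so Q = W = nRT ln(V₂/V₁).
Q = (3.39)(8.314)(544) ln(2.86/5.88) = 15332 × -0.7207 = -11051 J.

Q ≈ -11.1 kJ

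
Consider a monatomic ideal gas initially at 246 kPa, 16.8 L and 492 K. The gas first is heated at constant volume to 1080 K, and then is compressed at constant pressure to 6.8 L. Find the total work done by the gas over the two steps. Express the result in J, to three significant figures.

W_total ≈ -5400 J

Step 1 (isochoric): W = 0 (constant volume).
After step 1: P = 540 kPa (V unchanged).
Step 2 (isobaric): W = PΔV = (540 kPa)(6.8 − 16.8 L) = -5400 J.
W_total = 0 − 5400 = -5400 J.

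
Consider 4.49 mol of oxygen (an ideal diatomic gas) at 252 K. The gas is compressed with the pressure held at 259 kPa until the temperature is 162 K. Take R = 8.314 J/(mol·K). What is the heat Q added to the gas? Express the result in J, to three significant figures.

Q ≈ -11800 J

Isobaric: W = nRΔT = (4.49)(8.314)(-90) = -3360 J.
ΔU = nCᵥΔT with Cᵥ = 5R/2: ΔU = (4.49)(20.79)(-90) = -8399 J.
Q = ΔU + W = -8399 − 3360 = -11759 J.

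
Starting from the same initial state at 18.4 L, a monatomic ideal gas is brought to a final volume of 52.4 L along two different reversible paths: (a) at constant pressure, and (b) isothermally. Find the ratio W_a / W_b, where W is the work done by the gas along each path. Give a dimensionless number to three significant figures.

W_a / W_b ≈ 1.77

Path (a) isobaric: W = P₁(V₂ − V₁) → W_a/(P₁V₁) = 1.848.
Path (b) isothermal: W = P₁V₁ ln(V₂/V₁) → W_b/(P₁V₁) = 1.047.
W_a / W_b = 1.848 / 1.047 = 1.766.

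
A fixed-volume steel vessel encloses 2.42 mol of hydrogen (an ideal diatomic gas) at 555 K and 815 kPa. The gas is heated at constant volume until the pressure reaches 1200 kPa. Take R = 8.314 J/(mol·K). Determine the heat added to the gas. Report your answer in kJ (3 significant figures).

Q ≈ 13.2 kJ

Constant volume ⇒ W = 0, so Q = ΔU = nCᵥΔT with Cᵥ = 5R/2 = 20.79 J/(mol·K).
At constant V, T₂/T₁ = P₂/P₁ ⇒ ΔT = T₁(P₂/P₁ − 1) = 555·(1200/815 − 1) = 262.2 K.
ΔU = (2.42)(20.79)(262.2) = 13187 J.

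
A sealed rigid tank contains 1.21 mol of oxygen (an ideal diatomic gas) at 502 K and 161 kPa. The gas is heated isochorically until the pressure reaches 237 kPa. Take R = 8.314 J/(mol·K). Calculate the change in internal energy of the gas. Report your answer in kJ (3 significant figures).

Constant volume ⇒ W = 0, so Q = ΔU = nCᵥΔT with Cᵥ = 5R/2 = 20.79 J/(mol·K).
At constant V, T₂/T₁ = P₂/P₁ ⇒ ΔT = T₁(P₂/P₁ − 1) = 502·(237/161 − 1) = 237 K.
ΔU = (1.21)(20.79)(237) = 5960 J.

ΔU ≈ 5.96 kJ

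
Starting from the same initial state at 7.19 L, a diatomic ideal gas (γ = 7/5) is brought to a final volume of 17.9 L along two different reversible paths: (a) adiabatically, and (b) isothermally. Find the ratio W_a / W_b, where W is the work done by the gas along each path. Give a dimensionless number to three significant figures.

W_a / W_b ≈ 0.838

Path (a) adiabatic: W = P₁V₁(1 − (V₁/V₂)^(γ−1))/(γ−1) → W_a/(P₁V₁) = 0.7642.
Path (b) isothermal: W = P₁V₁ ln(V₂/V₁) → W_b/(P₁V₁) = 0.9121.
W_a / W_b = 0.7642 / 0.9121 = 0.8379.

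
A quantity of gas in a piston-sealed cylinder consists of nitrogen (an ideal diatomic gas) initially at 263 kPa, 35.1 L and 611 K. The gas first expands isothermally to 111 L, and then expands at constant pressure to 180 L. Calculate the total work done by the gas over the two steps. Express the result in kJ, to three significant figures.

W_total ≈ 16.4 kJ

Step 1 (isothermal): W = P₁V₁ ln(V₂/V₁) = (9231) ln(111/35.1) = 10628 J.
After step 1: P = 83.16 kPa, V = 111 L, T = 611 K.
Step 2 (isobaric): W = PΔV = (83.16 kPa)(180 − 111 L) = 5738 J.
W_total = 10628 + 5738 = 16367 J.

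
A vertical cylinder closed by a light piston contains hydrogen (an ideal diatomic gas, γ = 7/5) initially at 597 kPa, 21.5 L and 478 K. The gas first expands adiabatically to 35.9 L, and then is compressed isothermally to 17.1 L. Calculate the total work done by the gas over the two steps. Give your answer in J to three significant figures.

W_total ≈ -1800 J

Step 1 (adiabatic): W = (P₁V₁ − P₂V₂)/(γ−1) = (12836 − 10456)/0.4 = 5950 J.
After step 1: P = 291.2 kPa, V = 35.9 L, T = 389.4 K.
Step 2 (isothermal): W = P₁V₁ ln(V₂/V₁) = (10456) ln(17.1/35.9) = -7755 J.
W_total = 5950 − 7755 = -1805 J.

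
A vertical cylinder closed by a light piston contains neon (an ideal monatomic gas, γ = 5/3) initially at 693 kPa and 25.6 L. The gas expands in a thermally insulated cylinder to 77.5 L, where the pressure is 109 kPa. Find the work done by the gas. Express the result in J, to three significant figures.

W ≈ 13900 J

Adiabatic: W = (P₁V₁ − P₂V₂)/(γ − 1) with γ = 5/3.
P₁V₁ = 17741 J, P₂V₂ = 8448 J.
W = (17741 − 8448) / 0.6667 = 13940 J.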